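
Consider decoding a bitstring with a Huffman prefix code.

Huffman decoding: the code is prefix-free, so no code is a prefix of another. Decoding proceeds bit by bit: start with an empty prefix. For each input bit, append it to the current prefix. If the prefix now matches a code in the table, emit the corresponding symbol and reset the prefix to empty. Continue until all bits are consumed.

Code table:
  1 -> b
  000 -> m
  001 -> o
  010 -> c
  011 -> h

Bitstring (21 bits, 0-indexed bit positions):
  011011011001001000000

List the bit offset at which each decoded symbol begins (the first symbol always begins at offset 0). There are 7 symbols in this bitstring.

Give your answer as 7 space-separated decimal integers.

Bit 0: prefix='0' (no match yet)
Bit 1: prefix='01' (no match yet)
Bit 2: prefix='011' -> emit 'h', reset
Bit 3: prefix='0' (no match yet)
Bit 4: prefix='01' (no match yet)
Bit 5: prefix='011' -> emit 'h', reset
Bit 6: prefix='0' (no match yet)
Bit 7: prefix='01' (no match yet)
Bit 8: prefix='011' -> emit 'h', reset
Bit 9: prefix='0' (no match yet)
Bit 10: prefix='00' (no match yet)
Bit 11: prefix='001' -> emit 'o', reset
Bit 12: prefix='0' (no match yet)
Bit 13: prefix='00' (no match yet)
Bit 14: prefix='001' -> emit 'o', reset
Bit 15: prefix='0' (no match yet)
Bit 16: prefix='00' (no match yet)
Bit 17: prefix='000' -> emit 'm', reset
Bit 18: prefix='0' (no match yet)
Bit 19: prefix='00' (no match yet)
Bit 20: prefix='000' -> emit 'm', reset

Answer: 0 3 6 9 12 15 18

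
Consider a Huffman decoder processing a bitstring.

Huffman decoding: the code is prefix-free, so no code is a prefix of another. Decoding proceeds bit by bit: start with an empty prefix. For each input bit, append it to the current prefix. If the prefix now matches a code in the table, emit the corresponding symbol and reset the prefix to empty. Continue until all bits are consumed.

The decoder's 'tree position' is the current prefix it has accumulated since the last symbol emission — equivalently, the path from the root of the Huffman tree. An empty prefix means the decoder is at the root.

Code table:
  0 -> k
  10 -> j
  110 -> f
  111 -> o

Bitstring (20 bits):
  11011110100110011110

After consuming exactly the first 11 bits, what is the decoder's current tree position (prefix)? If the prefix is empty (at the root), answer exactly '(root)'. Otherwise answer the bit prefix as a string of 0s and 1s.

Bit 0: prefix='1' (no match yet)
Bit 1: prefix='11' (no match yet)
Bit 2: prefix='110' -> emit 'f', reset
Bit 3: prefix='1' (no match yet)
Bit 4: prefix='11' (no match yet)
Bit 5: prefix='111' -> emit 'o', reset
Bit 6: prefix='1' (no match yet)
Bit 7: prefix='10' -> emit 'j', reset
Bit 8: prefix='1' (no match yet)
Bit 9: prefix='10' -> emit 'j', reset
Bit 10: prefix='0' -> emit 'k', reset

Answer: (root)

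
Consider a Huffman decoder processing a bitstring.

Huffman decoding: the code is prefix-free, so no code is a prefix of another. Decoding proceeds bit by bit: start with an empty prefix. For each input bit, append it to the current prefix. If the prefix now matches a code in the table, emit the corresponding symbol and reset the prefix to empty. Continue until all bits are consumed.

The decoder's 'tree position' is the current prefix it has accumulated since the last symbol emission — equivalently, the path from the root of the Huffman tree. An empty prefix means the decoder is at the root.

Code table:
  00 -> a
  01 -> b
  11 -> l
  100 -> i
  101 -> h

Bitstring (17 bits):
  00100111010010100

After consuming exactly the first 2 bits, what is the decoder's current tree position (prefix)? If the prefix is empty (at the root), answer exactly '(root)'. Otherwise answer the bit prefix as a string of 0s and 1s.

Bit 0: prefix='0' (no match yet)
Bit 1: prefix='00' -> emit 'a', reset

Answer: (root)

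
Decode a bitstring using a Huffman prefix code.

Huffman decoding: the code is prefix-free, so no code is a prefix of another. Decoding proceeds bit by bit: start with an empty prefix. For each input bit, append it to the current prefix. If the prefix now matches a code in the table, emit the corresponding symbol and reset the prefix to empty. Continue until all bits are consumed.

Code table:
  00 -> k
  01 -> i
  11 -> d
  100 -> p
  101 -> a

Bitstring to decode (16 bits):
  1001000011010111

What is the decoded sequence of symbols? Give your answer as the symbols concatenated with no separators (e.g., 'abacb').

Bit 0: prefix='1' (no match yet)
Bit 1: prefix='10' (no match yet)
Bit 2: prefix='100' -> emit 'p', reset
Bit 3: prefix='1' (no match yet)
Bit 4: prefix='10' (no match yet)
Bit 5: prefix='100' -> emit 'p', reset
Bit 6: prefix='0' (no match yet)
Bit 7: prefix='00' -> emit 'k', reset
Bit 8: prefix='1' (no match yet)
Bit 9: prefix='11' -> emit 'd', reset
Bit 10: prefix='0' (no match yet)
Bit 11: prefix='01' -> emit 'i', reset
Bit 12: prefix='0' (no match yet)
Bit 13: prefix='01' -> emit 'i', reset
Bit 14: prefix='1' (no match yet)
Bit 15: prefix='11' -> emit 'd', reset

Answer: ppkdiid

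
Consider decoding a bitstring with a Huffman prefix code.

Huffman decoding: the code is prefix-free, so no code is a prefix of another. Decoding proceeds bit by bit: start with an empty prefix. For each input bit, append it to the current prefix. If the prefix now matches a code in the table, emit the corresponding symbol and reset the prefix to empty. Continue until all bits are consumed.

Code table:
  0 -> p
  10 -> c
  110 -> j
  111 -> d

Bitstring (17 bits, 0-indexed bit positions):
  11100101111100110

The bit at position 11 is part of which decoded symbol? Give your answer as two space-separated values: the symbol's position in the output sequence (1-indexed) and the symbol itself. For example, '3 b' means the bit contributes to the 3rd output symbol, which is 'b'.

Bit 0: prefix='1' (no match yet)
Bit 1: prefix='11' (no match yet)
Bit 2: prefix='111' -> emit 'd', reset
Bit 3: prefix='0' -> emit 'p', reset
Bit 4: prefix='0' -> emit 'p', reset
Bit 5: prefix='1' (no match yet)
Bit 6: prefix='10' -> emit 'c', reset
Bit 7: prefix='1' (no match yet)
Bit 8: prefix='11' (no match yet)
Bit 9: prefix='111' -> emit 'd', reset
Bit 10: prefix='1' (no match yet)
Bit 11: prefix='11' (no match yet)
Bit 12: prefix='110' -> emit 'j', reset
Bit 13: prefix='0' -> emit 'p', reset
Bit 14: prefix='1' (no match yet)
Bit 15: prefix='11' (no match yet)

Answer: 6 j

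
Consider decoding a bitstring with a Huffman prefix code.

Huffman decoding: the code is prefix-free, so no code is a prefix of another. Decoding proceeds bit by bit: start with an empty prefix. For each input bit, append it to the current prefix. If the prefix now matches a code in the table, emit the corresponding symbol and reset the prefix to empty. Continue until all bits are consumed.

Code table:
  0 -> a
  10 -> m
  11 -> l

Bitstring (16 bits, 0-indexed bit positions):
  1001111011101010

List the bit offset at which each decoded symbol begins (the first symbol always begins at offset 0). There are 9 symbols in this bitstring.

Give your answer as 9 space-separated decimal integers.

Bit 0: prefix='1' (no match yet)
Bit 1: prefix='10' -> emit 'm', reset
Bit 2: prefix='0' -> emit 'a', reset
Bit 3: prefix='1' (no match yet)
Bit 4: prefix='11' -> emit 'l', reset
Bit 5: prefix='1' (no match yet)
Bit 6: prefix='11' -> emit 'l', reset
Bit 7: prefix='0' -> emit 'a', reset
Bit 8: prefix='1' (no match yet)
Bit 9: prefix='11' -> emit 'l', reset
Bit 10: prefix='1' (no match yet)
Bit 11: prefix='10' -> emit 'm', reset
Bit 12: prefix='1' (no match yet)
Bit 13: prefix='10' -> emit 'm', reset
Bit 14: prefix='1' (no match yet)
Bit 15: prefix='10' -> emit 'm', reset

Answer: 0 2 3 5 7 8 10 12 14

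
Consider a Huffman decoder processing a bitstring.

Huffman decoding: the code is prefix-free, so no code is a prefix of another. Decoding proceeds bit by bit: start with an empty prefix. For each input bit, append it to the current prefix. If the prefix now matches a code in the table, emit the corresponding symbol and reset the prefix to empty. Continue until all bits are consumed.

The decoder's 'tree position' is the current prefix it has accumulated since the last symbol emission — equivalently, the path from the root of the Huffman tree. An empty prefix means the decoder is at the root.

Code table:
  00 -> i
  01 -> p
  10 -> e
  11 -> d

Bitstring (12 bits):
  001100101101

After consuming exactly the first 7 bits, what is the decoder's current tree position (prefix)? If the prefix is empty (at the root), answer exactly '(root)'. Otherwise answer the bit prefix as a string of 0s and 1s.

Bit 0: prefix='0' (no match yet)
Bit 1: prefix='00' -> emit 'i', reset
Bit 2: prefix='1' (no match yet)
Bit 3: prefix='11' -> emit 'd', reset
Bit 4: prefix='0' (no match yet)
Bit 5: prefix='00' -> emit 'i', reset
Bit 6: prefix='1' (no match yet)

Answer: 1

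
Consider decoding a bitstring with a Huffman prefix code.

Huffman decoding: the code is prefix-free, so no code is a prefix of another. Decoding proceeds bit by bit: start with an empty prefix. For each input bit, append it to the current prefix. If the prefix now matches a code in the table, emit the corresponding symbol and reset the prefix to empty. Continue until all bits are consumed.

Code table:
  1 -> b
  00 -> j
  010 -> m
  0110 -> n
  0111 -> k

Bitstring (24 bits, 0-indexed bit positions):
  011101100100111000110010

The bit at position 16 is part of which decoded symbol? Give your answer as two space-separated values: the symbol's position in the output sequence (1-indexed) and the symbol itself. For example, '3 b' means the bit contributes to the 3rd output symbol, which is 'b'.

Bit 0: prefix='0' (no match yet)
Bit 1: prefix='01' (no match yet)
Bit 2: prefix='011' (no match yet)
Bit 3: prefix='0111' -> emit 'k', reset
Bit 4: prefix='0' (no match yet)
Bit 5: prefix='01' (no match yet)
Bit 6: prefix='011' (no match yet)
Bit 7: prefix='0110' -> emit 'n', reset
Bit 8: prefix='0' (no match yet)
Bit 9: prefix='01' (no match yet)
Bit 10: prefix='010' -> emit 'm', reset
Bit 11: prefix='0' (no match yet)
Bit 12: prefix='01' (no match yet)
Bit 13: prefix='011' (no match yet)
Bit 14: prefix='0111' -> emit 'k', reset
Bit 15: prefix='0' (no match yet)
Bit 16: prefix='00' -> emit 'j', reset
Bit 17: prefix='0' (no match yet)
Bit 18: prefix='01' (no match yet)
Bit 19: prefix='011' (no match yet)
Bit 20: prefix='0110' -> emit 'n', reset

Answer: 5 j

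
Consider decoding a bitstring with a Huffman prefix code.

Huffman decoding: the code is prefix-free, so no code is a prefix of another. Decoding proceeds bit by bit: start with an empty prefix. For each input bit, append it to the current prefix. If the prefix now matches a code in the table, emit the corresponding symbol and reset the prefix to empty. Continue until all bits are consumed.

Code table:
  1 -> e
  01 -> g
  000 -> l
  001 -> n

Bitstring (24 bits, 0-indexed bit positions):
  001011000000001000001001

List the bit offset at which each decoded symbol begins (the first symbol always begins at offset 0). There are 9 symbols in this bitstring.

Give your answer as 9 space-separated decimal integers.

Bit 0: prefix='0' (no match yet)
Bit 1: prefix='00' (no match yet)
Bit 2: prefix='001' -> emit 'n', reset
Bit 3: prefix='0' (no match yet)
Bit 4: prefix='01' -> emit 'g', reset
Bit 5: prefix='1' -> emit 'e', reset
Bit 6: prefix='0' (no match yet)
Bit 7: prefix='00' (no match yet)
Bit 8: prefix='000' -> emit 'l', reset
Bit 9: prefix='0' (no match yet)
Bit 10: prefix='00' (no match yet)
Bit 11: prefix='000' -> emit 'l', reset
Bit 12: prefix='0' (no match yet)
Bit 13: prefix='00' (no match yet)
Bit 14: prefix='001' -> emit 'n', reset
Bit 15: prefix='0' (no match yet)
Bit 16: prefix='00' (no match yet)
Bit 17: prefix='000' -> emit 'l', reset
Bit 18: prefix='0' (no match yet)
Bit 19: prefix='00' (no match yet)
Bit 20: prefix='001' -> emit 'n', reset
Bit 21: prefix='0' (no match yet)
Bit 22: prefix='00' (no match yet)
Bit 23: prefix='001' -> emit 'n', reset

Answer: 0 3 5 6 9 12 15 18 21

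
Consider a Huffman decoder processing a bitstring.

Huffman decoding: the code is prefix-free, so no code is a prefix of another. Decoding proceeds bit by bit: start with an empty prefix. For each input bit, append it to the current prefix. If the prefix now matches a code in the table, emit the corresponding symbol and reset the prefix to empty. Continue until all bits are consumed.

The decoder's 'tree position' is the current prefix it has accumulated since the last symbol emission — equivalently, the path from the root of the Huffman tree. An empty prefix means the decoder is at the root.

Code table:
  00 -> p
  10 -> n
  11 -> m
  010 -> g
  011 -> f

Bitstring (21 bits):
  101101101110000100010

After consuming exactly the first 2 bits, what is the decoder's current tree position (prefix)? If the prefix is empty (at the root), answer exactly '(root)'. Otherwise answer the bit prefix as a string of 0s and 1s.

Bit 0: prefix='1' (no match yet)
Bit 1: prefix='10' -> emit 'n', reset

Answer: (root)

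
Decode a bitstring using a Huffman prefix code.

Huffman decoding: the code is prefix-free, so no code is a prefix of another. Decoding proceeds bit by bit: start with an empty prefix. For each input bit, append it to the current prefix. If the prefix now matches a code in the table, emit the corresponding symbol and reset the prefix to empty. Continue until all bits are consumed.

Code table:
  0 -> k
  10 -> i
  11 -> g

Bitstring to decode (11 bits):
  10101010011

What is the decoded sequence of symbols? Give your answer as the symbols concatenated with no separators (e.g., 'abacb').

Bit 0: prefix='1' (no match yet)
Bit 1: prefix='10' -> emit 'i', reset
Bit 2: prefix='1' (no match yet)
Bit 3: prefix='10' -> emit 'i', reset
Bit 4: prefix='1' (no match yet)
Bit 5: prefix='10' -> emit 'i', reset
Bit 6: prefix='1' (no match yet)
Bit 7: prefix='10' -> emit 'i', reset
Bit 8: prefix='0' -> emit 'k', reset
Bit 9: prefix='1' (no match yet)
Bit 10: prefix='11' -> emit 'g', reset

Answer: iiiikg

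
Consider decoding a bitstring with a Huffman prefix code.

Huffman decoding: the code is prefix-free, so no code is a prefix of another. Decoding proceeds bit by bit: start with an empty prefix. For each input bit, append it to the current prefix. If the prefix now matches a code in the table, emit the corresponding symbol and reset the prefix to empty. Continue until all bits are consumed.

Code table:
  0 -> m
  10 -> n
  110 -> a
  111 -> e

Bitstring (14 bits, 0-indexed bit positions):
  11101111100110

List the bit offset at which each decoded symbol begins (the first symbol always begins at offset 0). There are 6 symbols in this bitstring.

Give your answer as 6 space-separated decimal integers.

Bit 0: prefix='1' (no match yet)
Bit 1: prefix='11' (no match yet)
Bit 2: prefix='111' -> emit 'e', reset
Bit 3: prefix='0' -> emit 'm', reset
Bit 4: prefix='1' (no match yet)
Bit 5: prefix='11' (no match yet)
Bit 6: prefix='111' -> emit 'e', reset
Bit 7: prefix='1' (no match yet)
Bit 8: prefix='11' (no match yet)
Bit 9: prefix='110' -> emit 'a', reset
Bit 10: prefix='0' -> emit 'm', reset
Bit 11: prefix='1' (no match yet)
Bit 12: prefix='11' (no match yet)
Bit 13: prefix='110' -> emit 'a', reset

Answer: 0 3 4 7 10 11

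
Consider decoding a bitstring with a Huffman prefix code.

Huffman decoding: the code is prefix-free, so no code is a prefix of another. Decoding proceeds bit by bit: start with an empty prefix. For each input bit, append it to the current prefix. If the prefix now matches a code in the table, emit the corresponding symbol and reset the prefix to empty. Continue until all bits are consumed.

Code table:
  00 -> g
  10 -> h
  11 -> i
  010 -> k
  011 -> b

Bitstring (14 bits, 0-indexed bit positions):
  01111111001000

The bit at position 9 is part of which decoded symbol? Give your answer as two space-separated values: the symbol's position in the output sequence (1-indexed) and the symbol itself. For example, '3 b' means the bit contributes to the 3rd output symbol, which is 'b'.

Answer: 5 k

Derivation:
Bit 0: prefix='0' (no match yet)
Bit 1: prefix='01' (no match yet)
Bit 2: prefix='011' -> emit 'b', reset
Bit 3: prefix='1' (no match yet)
Bit 4: prefix='11' -> emit 'i', reset
Bit 5: prefix='1' (no match yet)
Bit 6: prefix='11' -> emit 'i', reset
Bit 7: prefix='1' (no match yet)
Bit 8: prefix='10' -> emit 'h', reset
Bit 9: prefix='0' (no match yet)
Bit 10: prefix='01' (no match yet)
Bit 11: prefix='010' -> emit 'k', reset
Bit 12: prefix='0' (no match yet)
Bit 13: prefix='00' -> emit 'g', reset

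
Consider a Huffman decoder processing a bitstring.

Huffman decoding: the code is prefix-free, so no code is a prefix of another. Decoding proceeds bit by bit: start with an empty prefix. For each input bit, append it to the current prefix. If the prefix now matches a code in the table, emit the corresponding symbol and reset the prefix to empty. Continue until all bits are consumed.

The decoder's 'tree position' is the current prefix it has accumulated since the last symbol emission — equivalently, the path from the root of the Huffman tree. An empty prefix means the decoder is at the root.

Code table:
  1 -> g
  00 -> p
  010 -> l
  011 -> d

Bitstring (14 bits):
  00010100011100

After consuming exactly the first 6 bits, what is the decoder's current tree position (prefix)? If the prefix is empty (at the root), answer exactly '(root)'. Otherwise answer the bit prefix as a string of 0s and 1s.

Answer: (root)

Derivation:
Bit 0: prefix='0' (no match yet)
Bit 1: prefix='00' -> emit 'p', reset
Bit 2: prefix='0' (no match yet)
Bit 3: prefix='01' (no match yet)
Bit 4: prefix='010' -> emit 'l', reset
Bit 5: prefix='1' -> emit 'g', reset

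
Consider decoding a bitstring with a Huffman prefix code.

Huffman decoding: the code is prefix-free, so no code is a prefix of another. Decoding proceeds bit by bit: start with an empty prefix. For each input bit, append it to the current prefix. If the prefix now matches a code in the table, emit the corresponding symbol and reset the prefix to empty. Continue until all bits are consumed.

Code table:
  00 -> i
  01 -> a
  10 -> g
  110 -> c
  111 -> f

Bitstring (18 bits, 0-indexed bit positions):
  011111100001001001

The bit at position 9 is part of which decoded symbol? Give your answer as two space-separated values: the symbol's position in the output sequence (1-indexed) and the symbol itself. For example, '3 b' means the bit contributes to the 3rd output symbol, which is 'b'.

Answer: 4 i

Derivation:
Bit 0: prefix='0' (no match yet)
Bit 1: prefix='01' -> emit 'a', reset
Bit 2: prefix='1' (no match yet)
Bit 3: prefix='11' (no match yet)
Bit 4: prefix='111' -> emit 'f', reset
Bit 5: prefix='1' (no match yet)
Bit 6: prefix='11' (no match yet)
Bit 7: prefix='110' -> emit 'c', reset
Bit 8: prefix='0' (no match yet)
Bit 9: prefix='00' -> emit 'i', reset
Bit 10: prefix='0' (no match yet)
Bit 11: prefix='01' -> emit 'a', reset
Bit 12: prefix='0' (no match yet)
Bit 13: prefix='00' -> emit 'i', reset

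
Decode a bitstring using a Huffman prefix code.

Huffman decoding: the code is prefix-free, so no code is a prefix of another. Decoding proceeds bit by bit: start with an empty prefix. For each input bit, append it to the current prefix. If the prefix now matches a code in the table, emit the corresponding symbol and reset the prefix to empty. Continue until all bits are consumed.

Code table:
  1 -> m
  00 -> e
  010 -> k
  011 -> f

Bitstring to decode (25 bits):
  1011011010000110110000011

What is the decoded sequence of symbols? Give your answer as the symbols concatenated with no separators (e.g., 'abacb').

Answer: mffkeffeef

Derivation:
Bit 0: prefix='1' -> emit 'm', reset
Bit 1: prefix='0' (no match yet)
Bit 2: prefix='01' (no match yet)
Bit 3: prefix='011' -> emit 'f', reset
Bit 4: prefix='0' (no match yet)
Bit 5: prefix='01' (no match yet)
Bit 6: prefix='011' -> emit 'f', reset
Bit 7: prefix='0' (no match yet)
Bit 8: prefix='01' (no match yet)
Bit 9: prefix='010' -> emit 'k', reset
Bit 10: prefix='0' (no match yet)
Bit 11: prefix='00' -> emit 'e', reset
Bit 12: prefix='0' (no match yet)
Bit 13: prefix='01' (no match yet)
Bit 14: prefix='011' -> emit 'f', reset
Bit 15: prefix='0' (no match yet)
Bit 16: prefix='01' (no match yet)
Bit 17: prefix='011' -> emit 'f', reset
Bit 18: prefix='0' (no match yet)
Bit 19: prefix='00' -> emit 'e', reset
Bit 20: prefix='0' (no match yet)
Bit 21: prefix='00' -> emit 'e', reset
Bit 22: prefix='0' (no match yet)
Bit 23: prefix='01' (no match yet)
Bit 24: prefix='011' -> emit 'f', reset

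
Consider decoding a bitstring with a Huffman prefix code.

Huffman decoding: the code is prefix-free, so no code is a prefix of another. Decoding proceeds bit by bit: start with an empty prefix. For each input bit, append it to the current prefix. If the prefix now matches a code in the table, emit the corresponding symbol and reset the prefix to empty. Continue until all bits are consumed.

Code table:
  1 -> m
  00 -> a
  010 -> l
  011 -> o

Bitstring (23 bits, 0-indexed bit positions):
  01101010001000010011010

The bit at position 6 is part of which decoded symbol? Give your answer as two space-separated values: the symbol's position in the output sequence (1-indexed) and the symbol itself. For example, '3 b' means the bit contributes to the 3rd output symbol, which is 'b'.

Bit 0: prefix='0' (no match yet)
Bit 1: prefix='01' (no match yet)
Bit 2: prefix='011' -> emit 'o', reset
Bit 3: prefix='0' (no match yet)
Bit 4: prefix='01' (no match yet)
Bit 5: prefix='010' -> emit 'l', reset
Bit 6: prefix='1' -> emit 'm', reset
Bit 7: prefix='0' (no match yet)
Bit 8: prefix='00' -> emit 'a', reset
Bit 9: prefix='0' (no match yet)
Bit 10: prefix='01' (no match yet)

Answer: 3 m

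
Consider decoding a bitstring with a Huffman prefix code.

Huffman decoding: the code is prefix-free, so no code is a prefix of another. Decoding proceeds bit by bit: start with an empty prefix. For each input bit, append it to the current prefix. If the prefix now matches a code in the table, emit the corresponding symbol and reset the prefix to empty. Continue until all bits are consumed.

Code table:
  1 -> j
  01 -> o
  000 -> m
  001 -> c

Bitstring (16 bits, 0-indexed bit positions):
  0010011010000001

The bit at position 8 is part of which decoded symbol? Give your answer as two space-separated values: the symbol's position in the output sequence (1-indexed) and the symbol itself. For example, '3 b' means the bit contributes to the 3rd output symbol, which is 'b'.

Bit 0: prefix='0' (no match yet)
Bit 1: prefix='00' (no match yet)
Bit 2: prefix='001' -> emit 'c', reset
Bit 3: prefix='0' (no match yet)
Bit 4: prefix='00' (no match yet)
Bit 5: prefix='001' -> emit 'c', reset
Bit 6: prefix='1' -> emit 'j', reset
Bit 7: prefix='0' (no match yet)
Bit 8: prefix='01' -> emit 'o', reset
Bit 9: prefix='0' (no match yet)
Bit 10: prefix='00' (no match yet)
Bit 11: prefix='000' -> emit 'm', reset
Bit 12: prefix='0' (no match yet)

Answer: 4 o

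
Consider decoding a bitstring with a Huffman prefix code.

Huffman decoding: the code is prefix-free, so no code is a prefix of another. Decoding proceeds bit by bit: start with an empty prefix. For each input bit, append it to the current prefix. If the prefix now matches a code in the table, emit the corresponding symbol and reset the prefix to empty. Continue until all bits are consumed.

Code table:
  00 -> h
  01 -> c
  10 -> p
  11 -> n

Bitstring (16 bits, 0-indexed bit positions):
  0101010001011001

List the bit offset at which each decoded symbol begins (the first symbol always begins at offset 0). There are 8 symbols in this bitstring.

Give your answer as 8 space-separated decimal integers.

Answer: 0 2 4 6 8 10 12 14

Derivation:
Bit 0: prefix='0' (no match yet)
Bit 1: prefix='01' -> emit 'c', reset
Bit 2: prefix='0' (no match yet)
Bit 3: prefix='01' -> emit 'c', reset
Bit 4: prefix='0' (no match yet)
Bit 5: prefix='01' -> emit 'c', reset
Bit 6: prefix='0' (no match yet)
Bit 7: prefix='00' -> emit 'h', reset
Bit 8: prefix='0' (no match yet)
Bit 9: prefix='01' -> emit 'c', reset
Bit 10: prefix='0' (no match yet)
Bit 11: prefix='01' -> emit 'c', reset
Bit 12: prefix='1' (no match yet)
Bit 13: prefix='10' -> emit 'p', reset
Bit 14: prefix='0' (no match yet)
Bit 15: prefix='01' -> emit 'c', reset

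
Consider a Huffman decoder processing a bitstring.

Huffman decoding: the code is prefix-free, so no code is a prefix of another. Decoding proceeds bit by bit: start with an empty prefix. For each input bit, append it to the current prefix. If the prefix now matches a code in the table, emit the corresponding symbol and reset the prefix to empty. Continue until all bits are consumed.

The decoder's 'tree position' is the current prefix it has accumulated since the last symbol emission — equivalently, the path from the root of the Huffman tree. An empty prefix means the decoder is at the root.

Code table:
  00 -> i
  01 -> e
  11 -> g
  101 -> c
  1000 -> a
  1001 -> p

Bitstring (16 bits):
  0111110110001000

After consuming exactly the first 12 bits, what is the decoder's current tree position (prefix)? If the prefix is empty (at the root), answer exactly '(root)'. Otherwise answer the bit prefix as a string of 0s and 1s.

Bit 0: prefix='0' (no match yet)
Bit 1: prefix='01' -> emit 'e', reset
Bit 2: prefix='1' (no match yet)
Bit 3: prefix='11' -> emit 'g', reset
Bit 4: prefix='1' (no match yet)
Bit 5: prefix='11' -> emit 'g', reset
Bit 6: prefix='0' (no match yet)
Bit 7: prefix='01' -> emit 'e', reset
Bit 8: prefix='1' (no match yet)
Bit 9: prefix='10' (no match yet)
Bit 10: prefix='100' (no match yet)
Bit 11: prefix='1000' -> emit 'a', reset

Answer: (root)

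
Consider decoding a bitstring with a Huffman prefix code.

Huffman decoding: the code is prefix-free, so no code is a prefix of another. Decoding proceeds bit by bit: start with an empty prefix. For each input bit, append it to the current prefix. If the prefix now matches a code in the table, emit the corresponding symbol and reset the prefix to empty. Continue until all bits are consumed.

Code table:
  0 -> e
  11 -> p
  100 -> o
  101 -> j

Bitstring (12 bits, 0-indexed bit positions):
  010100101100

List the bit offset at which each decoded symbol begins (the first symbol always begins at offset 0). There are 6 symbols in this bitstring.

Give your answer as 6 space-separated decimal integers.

Answer: 0 1 4 5 6 9

Derivation:
Bit 0: prefix='0' -> emit 'e', reset
Bit 1: prefix='1' (no match yet)
Bit 2: prefix='10' (no match yet)
Bit 3: prefix='101' -> emit 'j', reset
Bit 4: prefix='0' -> emit 'e', reset
Bit 5: prefix='0' -> emit 'e', reset
Bit 6: prefix='1' (no match yet)
Bit 7: prefix='10' (no match yet)
Bit 8: prefix='101' -> emit 'j', reset
Bit 9: prefix='1' (no match yet)
Bit 10: prefix='10' (no match yet)
Bit 11: prefix='100' -> emit 'o', reset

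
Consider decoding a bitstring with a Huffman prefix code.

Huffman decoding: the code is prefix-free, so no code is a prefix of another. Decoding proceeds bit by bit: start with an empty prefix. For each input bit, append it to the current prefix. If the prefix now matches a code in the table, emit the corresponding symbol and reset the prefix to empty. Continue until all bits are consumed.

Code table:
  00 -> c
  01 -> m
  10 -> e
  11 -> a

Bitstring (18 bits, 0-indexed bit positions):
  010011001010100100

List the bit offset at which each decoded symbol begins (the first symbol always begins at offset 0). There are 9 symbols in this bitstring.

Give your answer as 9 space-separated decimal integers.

Bit 0: prefix='0' (no match yet)
Bit 1: prefix='01' -> emit 'm', reset
Bit 2: prefix='0' (no match yet)
Bit 3: prefix='00' -> emit 'c', reset
Bit 4: prefix='1' (no match yet)
Bit 5: prefix='11' -> emit 'a', reset
Bit 6: prefix='0' (no match yet)
Bit 7: prefix='00' -> emit 'c', reset
Bit 8: prefix='1' (no match yet)
Bit 9: prefix='10' -> emit 'e', reset
Bit 10: prefix='1' (no match yet)
Bit 11: prefix='10' -> emit 'e', reset
Bit 12: prefix='1' (no match yet)
Bit 13: prefix='10' -> emit 'e', reset
Bit 14: prefix='0' (no match yet)
Bit 15: prefix='01' -> emit 'm', reset
Bit 16: prefix='0' (no match yet)
Bit 17: prefix='00' -> emit 'c', reset

Answer: 0 2 4 6 8 10 12 14 16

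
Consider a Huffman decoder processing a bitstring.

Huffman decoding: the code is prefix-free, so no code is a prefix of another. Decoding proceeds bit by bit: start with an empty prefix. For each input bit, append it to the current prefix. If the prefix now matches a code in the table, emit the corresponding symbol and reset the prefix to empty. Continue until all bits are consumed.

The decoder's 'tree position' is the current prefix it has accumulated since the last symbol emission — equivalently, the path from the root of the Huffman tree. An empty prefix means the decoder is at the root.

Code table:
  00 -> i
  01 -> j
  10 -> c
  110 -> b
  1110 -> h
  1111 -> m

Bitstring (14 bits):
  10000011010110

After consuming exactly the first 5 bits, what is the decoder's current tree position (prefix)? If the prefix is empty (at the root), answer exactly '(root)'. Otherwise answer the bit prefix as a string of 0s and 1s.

Answer: 0

Derivation:
Bit 0: prefix='1' (no match yet)
Bit 1: prefix='10' -> emit 'c', reset
Bit 2: prefix='0' (no match yet)
Bit 3: prefix='00' -> emit 'i', reset
Bit 4: prefix='0' (no match yet)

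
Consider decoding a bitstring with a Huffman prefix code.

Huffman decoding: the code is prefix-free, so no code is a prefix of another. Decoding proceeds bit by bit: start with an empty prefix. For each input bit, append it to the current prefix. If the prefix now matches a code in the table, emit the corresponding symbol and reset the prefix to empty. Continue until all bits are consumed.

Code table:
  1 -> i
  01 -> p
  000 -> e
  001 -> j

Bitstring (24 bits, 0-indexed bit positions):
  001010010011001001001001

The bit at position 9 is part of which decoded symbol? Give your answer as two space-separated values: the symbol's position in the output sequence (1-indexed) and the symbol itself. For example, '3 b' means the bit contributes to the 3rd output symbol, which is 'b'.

Bit 0: prefix='0' (no match yet)
Bit 1: prefix='00' (no match yet)
Bit 2: prefix='001' -> emit 'j', reset
Bit 3: prefix='0' (no match yet)
Bit 4: prefix='01' -> emit 'p', reset
Bit 5: prefix='0' (no match yet)
Bit 6: prefix='00' (no match yet)
Bit 7: prefix='001' -> emit 'j', reset
Bit 8: prefix='0' (no match yet)
Bit 9: prefix='00' (no match yet)
Bit 10: prefix='001' -> emit 'j', reset
Bit 11: prefix='1' -> emit 'i', reset
Bit 12: prefix='0' (no match yet)
Bit 13: prefix='00' (no match yet)

Answer: 4 j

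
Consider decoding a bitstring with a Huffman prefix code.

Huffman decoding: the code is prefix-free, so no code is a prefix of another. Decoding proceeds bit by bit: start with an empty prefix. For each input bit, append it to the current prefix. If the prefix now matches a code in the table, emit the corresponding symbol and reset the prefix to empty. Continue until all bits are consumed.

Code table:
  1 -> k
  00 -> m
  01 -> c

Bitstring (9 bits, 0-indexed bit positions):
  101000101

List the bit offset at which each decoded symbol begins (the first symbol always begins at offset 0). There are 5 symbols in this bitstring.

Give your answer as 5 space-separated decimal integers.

Bit 0: prefix='1' -> emit 'k', reset
Bit 1: prefix='0' (no match yet)
Bit 2: prefix='01' -> emit 'c', reset
Bit 3: prefix='0' (no match yet)
Bit 4: prefix='00' -> emit 'm', reset
Bit 5: prefix='0' (no match yet)
Bit 6: prefix='01' -> emit 'c', reset
Bit 7: prefix='0' (no match yet)
Bit 8: prefix='01' -> emit 'c', reset

Answer: 0 1 3 5 7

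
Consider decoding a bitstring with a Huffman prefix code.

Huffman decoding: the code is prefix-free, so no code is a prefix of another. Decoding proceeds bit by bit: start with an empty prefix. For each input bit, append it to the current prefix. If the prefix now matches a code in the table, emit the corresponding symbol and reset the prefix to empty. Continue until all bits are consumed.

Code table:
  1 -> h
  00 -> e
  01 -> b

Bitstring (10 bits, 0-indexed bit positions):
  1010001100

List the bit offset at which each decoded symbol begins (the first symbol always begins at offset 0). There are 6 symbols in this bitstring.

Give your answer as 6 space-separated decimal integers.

Answer: 0 1 3 5 7 8

Derivation:
Bit 0: prefix='1' -> emit 'h', reset
Bit 1: prefix='0' (no match yet)
Bit 2: prefix='01' -> emit 'b', reset
Bit 3: prefix='0' (no match yet)
Bit 4: prefix='00' -> emit 'e', reset
Bit 5: prefix='0' (no match yet)
Bit 6: prefix='01' -> emit 'b', reset
Bit 7: prefix='1' -> emit 'h', reset
Bit 8: prefix='0' (no match yet)
Bit 9: prefix='00' -> emit 'e', reset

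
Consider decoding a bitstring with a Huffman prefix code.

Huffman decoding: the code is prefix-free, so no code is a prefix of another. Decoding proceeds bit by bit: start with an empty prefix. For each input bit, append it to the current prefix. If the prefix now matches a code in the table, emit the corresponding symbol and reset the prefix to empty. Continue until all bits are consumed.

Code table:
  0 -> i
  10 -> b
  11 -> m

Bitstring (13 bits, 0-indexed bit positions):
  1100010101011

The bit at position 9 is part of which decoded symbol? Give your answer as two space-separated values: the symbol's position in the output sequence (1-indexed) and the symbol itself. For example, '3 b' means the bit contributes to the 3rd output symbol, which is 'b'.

Bit 0: prefix='1' (no match yet)
Bit 1: prefix='11' -> emit 'm', reset
Bit 2: prefix='0' -> emit 'i', reset
Bit 3: prefix='0' -> emit 'i', reset
Bit 4: prefix='0' -> emit 'i', reset
Bit 5: prefix='1' (no match yet)
Bit 6: prefix='10' -> emit 'b', reset
Bit 7: prefix='1' (no match yet)
Bit 8: prefix='10' -> emit 'b', reset
Bit 9: prefix='1' (no match yet)
Bit 10: prefix='10' -> emit 'b', reset
Bit 11: prefix='1' (no match yet)
Bit 12: prefix='11' -> emit 'm', reset

Answer: 7 b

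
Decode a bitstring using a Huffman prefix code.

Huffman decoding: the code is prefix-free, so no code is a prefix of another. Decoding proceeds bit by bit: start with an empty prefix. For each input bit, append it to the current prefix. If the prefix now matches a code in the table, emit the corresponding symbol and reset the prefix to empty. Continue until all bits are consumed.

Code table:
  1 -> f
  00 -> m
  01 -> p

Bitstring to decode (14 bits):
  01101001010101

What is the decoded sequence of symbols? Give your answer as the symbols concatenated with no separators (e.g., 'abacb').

Bit 0: prefix='0' (no match yet)
Bit 1: prefix='01' -> emit 'p', reset
Bit 2: prefix='1' -> emit 'f', reset
Bit 3: prefix='0' (no match yet)
Bit 4: prefix='01' -> emit 'p', reset
Bit 5: prefix='0' (no match yet)
Bit 6: prefix='00' -> emit 'm', reset
Bit 7: prefix='1' -> emit 'f', reset
Bit 8: prefix='0' (no match yet)
Bit 9: prefix='01' -> emit 'p', reset
Bit 10: prefix='0' (no match yet)
Bit 11: prefix='01' -> emit 'p', reset
Bit 12: prefix='0' (no match yet)
Bit 13: prefix='01' -> emit 'p', reset

Answer: pfpmfppp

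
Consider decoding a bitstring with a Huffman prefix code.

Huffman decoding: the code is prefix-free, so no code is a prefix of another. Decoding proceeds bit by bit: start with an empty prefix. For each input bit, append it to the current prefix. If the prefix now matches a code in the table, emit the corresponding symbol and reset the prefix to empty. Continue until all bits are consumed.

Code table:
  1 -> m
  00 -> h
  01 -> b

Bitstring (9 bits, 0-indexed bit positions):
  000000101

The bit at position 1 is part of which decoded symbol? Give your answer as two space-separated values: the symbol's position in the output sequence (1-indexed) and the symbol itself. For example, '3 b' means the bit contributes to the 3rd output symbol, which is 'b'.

Bit 0: prefix='0' (no match yet)
Bit 1: prefix='00' -> emit 'h', reset
Bit 2: prefix='0' (no match yet)
Bit 3: prefix='00' -> emit 'h', reset
Bit 4: prefix='0' (no match yet)
Bit 5: prefix='00' -> emit 'h', reset

Answer: 1 h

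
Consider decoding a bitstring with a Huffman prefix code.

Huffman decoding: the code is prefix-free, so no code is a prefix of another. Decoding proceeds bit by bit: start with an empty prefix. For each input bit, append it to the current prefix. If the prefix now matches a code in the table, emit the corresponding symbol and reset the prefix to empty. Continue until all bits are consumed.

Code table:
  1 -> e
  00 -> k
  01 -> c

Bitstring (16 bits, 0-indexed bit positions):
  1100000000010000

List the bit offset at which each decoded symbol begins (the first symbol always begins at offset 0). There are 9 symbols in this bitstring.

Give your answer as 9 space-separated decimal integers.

Bit 0: prefix='1' -> emit 'e', reset
Bit 1: prefix='1' -> emit 'e', reset
Bit 2: prefix='0' (no match yet)
Bit 3: prefix='00' -> emit 'k', reset
Bit 4: prefix='0' (no match yet)
Bit 5: prefix='00' -> emit 'k', reset
Bit 6: prefix='0' (no match yet)
Bit 7: prefix='00' -> emit 'k', reset
Bit 8: prefix='0' (no match yet)
Bit 9: prefix='00' -> emit 'k', reset
Bit 10: prefix='0' (no match yet)
Bit 11: prefix='01' -> emit 'c', reset
Bit 12: prefix='0' (no match yet)
Bit 13: prefix='00' -> emit 'k', reset
Bit 14: prefix='0' (no match yet)
Bit 15: prefix='00' -> emit 'k', reset

Answer: 0 1 2 4 6 8 10 12 14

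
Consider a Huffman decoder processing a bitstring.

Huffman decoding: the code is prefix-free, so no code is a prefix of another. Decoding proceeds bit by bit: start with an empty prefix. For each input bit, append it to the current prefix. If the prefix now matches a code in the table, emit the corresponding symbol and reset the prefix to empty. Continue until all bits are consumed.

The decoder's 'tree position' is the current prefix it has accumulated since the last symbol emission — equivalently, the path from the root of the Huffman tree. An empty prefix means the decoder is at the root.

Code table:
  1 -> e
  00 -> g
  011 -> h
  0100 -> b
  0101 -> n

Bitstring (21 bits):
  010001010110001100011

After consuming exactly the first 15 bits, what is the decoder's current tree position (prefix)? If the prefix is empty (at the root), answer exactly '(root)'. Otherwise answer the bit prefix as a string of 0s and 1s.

Answer: 01

Derivation:
Bit 0: prefix='0' (no match yet)
Bit 1: prefix='01' (no match yet)
Bit 2: prefix='010' (no match yet)
Bit 3: prefix='0100' -> emit 'b', reset
Bit 4: prefix='0' (no match yet)
Bit 5: prefix='01' (no match yet)
Bit 6: prefix='010' (no match yet)
Bit 7: prefix='0101' -> emit 'n', reset
Bit 8: prefix='0' (no match yet)
Bit 9: prefix='01' (no match yet)
Bit 10: prefix='011' -> emit 'h', reset
Bit 11: prefix='0' (no match yet)
Bit 12: prefix='00' -> emit 'g', reset
Bit 13: prefix='0' (no match yet)
Bit 14: prefix='01' (no match yet)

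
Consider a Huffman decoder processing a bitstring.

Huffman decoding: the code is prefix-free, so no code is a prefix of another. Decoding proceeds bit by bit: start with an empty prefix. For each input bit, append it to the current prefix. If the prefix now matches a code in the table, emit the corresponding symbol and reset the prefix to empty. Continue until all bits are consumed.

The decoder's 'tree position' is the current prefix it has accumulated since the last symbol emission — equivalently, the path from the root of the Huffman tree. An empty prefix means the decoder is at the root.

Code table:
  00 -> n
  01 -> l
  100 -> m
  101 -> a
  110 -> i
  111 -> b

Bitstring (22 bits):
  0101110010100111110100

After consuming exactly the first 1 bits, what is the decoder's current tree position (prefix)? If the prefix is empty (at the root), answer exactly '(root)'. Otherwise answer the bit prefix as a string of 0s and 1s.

Answer: 0

Derivation:
Bit 0: prefix='0' (no match yet)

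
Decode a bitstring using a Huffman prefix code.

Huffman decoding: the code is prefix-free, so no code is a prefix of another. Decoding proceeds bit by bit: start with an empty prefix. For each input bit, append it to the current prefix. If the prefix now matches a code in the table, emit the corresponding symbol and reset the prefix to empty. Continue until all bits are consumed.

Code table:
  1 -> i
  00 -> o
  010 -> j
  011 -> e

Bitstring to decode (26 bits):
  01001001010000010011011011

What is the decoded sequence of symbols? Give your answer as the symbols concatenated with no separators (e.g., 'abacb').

Answer: jjjioojeee

Derivation:
Bit 0: prefix='0' (no match yet)
Bit 1: prefix='01' (no match yet)
Bit 2: prefix='010' -> emit 'j', reset
Bit 3: prefix='0' (no match yet)
Bit 4: prefix='01' (no match yet)
Bit 5: prefix='010' -> emit 'j', reset
Bit 6: prefix='0' (no match yet)
Bit 7: prefix='01' (no match yet)
Bit 8: prefix='010' -> emit 'j', reset
Bit 9: prefix='1' -> emit 'i', reset
Bit 10: prefix='0' (no match yet)
Bit 11: prefix='00' -> emit 'o', reset
Bit 12: prefix='0' (no match yet)
Bit 13: prefix='00' -> emit 'o', reset
Bit 14: prefix='0' (no match yet)
Bit 15: prefix='01' (no match yet)
Bit 16: prefix='010' -> emit 'j', reset
Bit 17: prefix='0' (no match yet)
Bit 18: prefix='01' (no match yet)
Bit 19: prefix='011' -> emit 'e', reset
Bit 20: prefix='0' (no match yet)
Bit 21: prefix='01' (no match yet)
Bit 22: prefix='011' -> emit 'e', reset
Bit 23: prefix='0' (no match yet)
Bit 24: prefix='01' (no match yet)
Bit 25: prefix='011' -> emit 'e', reset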